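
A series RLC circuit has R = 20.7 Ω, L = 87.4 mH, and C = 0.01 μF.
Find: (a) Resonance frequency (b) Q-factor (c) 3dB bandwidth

Step 1 — Resonance condition Im(Z)=0 gives ω₀ = 1/√(LC).
Step 2 — ω₀ = 1/√(0.0874·1e-08) = 3.383e+04 rad/s.
Step 3 — f₀ = ω₀/(2π) = 5383 Hz.
Step 4 — Series Q: Q = ω₀L/R = 3.383e+04·0.0874/20.7 = 142.8.
Step 5 — 3dB bandwidth: Δω = ω₀/Q = 236.8 rad/s; BW = Δω/(2π) = 37.69 Hz.

(a) f₀ = 5383 Hz  (b) Q = 142.8  (c) BW = 37.69 Hz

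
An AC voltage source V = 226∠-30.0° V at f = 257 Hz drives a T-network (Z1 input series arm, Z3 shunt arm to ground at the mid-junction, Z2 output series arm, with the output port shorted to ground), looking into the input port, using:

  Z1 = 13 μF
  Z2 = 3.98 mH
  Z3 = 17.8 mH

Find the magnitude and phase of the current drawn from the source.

Step 1 — Angular frequency: ω = 2π·f = 2π·257 = 1615 rad/s.
Step 2 — Component impedances:
  Z1: Z = 1/(jωC) = -j/(ω·C) = 0 - j47.64 Ω
  Z2: Z = jωL = j·1615·0.00398 = 0 + j6.427 Ω
  Z3: Z = jωL = j·1615·0.0178 = 0 + j28.74 Ω
Step 3 — With the output port shorted to ground, the output series arm Z2 runs from the junction to ground; the shunt arm Z3 also runs from the junction to ground. They appear in parallel: Z3 || Z2 = 0 + j5.252 Ω.
Step 4 — Series with input arm Z1: Z_in = Z1 + (Z3 || Z2) = 0 - j42.38 Ω = 42.38∠-90.0° Ω.
Step 5 — Source phasor: V = 226∠-30.0° V = 195.7 - j113 V.
Step 6 — Ohm's law: I = V / Z_total = (195.7 - j113) / (0 - j42.38) = 2.666 + j4.618 A.
Step 7 — Convert to polar: |I| = 5.332 A, ∠I = 60.0°.

I = 5.332∠60.0° A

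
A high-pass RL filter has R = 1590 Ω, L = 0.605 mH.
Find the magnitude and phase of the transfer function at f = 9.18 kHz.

Step 1 — Angular frequency: ω = 2π·9180 = 5.768e+04 rad/s.
Step 2 — Transfer function: H(jω) = jωL/(R + jωL).
Step 3 — Numerator jωL = j·34.9; denominator R + jωL = 1590 + j34.9.
Step 4 — H = 0.0004815 + j0.02194.
Step 5 — Magnitude: |H| = 0.02194 (-33.2 dB); phase: φ = 88.7°.

|H| = 0.02194 (-33.2 dB), φ = 88.7°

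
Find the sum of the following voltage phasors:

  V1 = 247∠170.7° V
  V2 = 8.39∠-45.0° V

Step 1 — Convert each phasor to rectangular form:
  V1 = 247·(cos(170.7°) + j·sin(170.7°)) = -243.8 + j39.92 V
  V2 = 8.39·(cos(-45.0°) + j·sin(-45.0°)) = 5.933 - j5.933 V
Step 2 — Sum components: V_total = -237.8 + j33.98 V.
Step 3 — Convert to polar: |V_total| = 240.2 V, ∠V_total = 171.9°.

V_total = 240.2∠171.9° V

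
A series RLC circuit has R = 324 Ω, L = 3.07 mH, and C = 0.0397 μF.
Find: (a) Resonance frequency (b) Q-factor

Step 1 — Resonance condition Im(Z)=0 gives ω₀ = 1/√(LC).
Step 2 — ω₀ = 1/√(0.00307·3.97e-08) = 9.058e+04 rad/s.
Step 3 — f₀ = ω₀/(2π) = 1.442e+04 Hz.
Step 4 — Series Q: Q = ω₀L/R = 9.058e+04·0.00307/324 = 0.8583.

(a) f₀ = 1.442e+04 Hz  (b) Q = 0.8583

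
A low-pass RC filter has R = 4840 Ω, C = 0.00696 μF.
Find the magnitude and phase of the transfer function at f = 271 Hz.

Step 1 — Angular frequency: ω = 2π·271 = 1703 rad/s.
Step 2 — Transfer function: H(jω) = 1/(1 + jωRC).
Step 3 — Denominator: 1 + jωRC = 1 + j·1703·4840·6.96e-09 = 1 + j0.05736.
Step 4 — H = 0.9967 - j0.05717.
Step 5 — Magnitude: |H| = 0.9984 (-0.0 dB); phase: φ = -3.3°.

|H| = 0.9984 (-0.0 dB), φ = -3.3°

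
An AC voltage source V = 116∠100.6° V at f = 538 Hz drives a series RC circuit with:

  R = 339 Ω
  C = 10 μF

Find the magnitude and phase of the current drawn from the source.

Step 1 — Angular frequency: ω = 2π·f = 2π·538 = 3380 rad/s.
Step 2 — Component impedances:
  R: Z = R = 339 Ω
  C: Z = 1/(jωC) = -j/(ω·C) = 0 - j29.58 Ω
Step 3 — Series combination: Z_total = R + C = 339 - j29.58 Ω = 340.3∠-5.0° Ω.
Step 4 — Source phasor: V = 116∠100.6° V = -21.34 + j114 V.
Step 5 — Ohm's law: I = V / Z_total = (-21.34 + j114) / (339 - j29.58) = -0.0916 + j0.3284 A.
Step 6 — Convert to polar: |I| = 0.3409 A, ∠I = 105.6°.

I = 0.3409∠105.6° A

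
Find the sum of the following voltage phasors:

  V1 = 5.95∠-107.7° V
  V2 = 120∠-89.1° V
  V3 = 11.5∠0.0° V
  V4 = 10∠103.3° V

Step 1 — Convert each phasor to rectangular form:
  V1 = 5.95·(cos(-107.7°) + j·sin(-107.7°)) = -1.809 - j5.668 V
  V2 = 120·(cos(-89.1°) + j·sin(-89.1°)) = 1.885 - j120 V
  V3 = 11.5·(cos(0.0°) + j·sin(0.0°)) = 11.5 V
  V4 = 10·(cos(103.3°) + j·sin(103.3°)) = -2.3 + j9.732 V
Step 2 — Sum components: V_total = 9.275 - j115.9 V.
Step 3 — Convert to polar: |V_total| = 116.3 V, ∠V_total = -85.4°.

V_total = 116.3∠-85.4° V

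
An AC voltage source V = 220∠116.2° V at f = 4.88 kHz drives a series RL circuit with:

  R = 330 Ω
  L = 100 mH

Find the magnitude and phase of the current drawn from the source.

Step 1 — Angular frequency: ω = 2π·f = 2π·4880 = 3.066e+04 rad/s.
Step 2 — Component impedances:
  R: Z = R = 330 Ω
  L: Z = jωL = j·3.066e+04·0.1 = 0 + j3066 Ω
Step 3 — Series combination: Z_total = R + L = 330 + j3066 Ω = 3084∠83.9° Ω.
Step 4 — Source phasor: V = 220∠116.2° V = -97.13 + j197.4 V.
Step 5 — Ohm's law: I = V / Z_total = (-97.13 + j197.4) / (330 + j3066) = 0.06027 + j0.03816 A.
Step 6 — Convert to polar: |I| = 0.07134 A, ∠I = 32.3°.

I = 0.07134∠32.3° A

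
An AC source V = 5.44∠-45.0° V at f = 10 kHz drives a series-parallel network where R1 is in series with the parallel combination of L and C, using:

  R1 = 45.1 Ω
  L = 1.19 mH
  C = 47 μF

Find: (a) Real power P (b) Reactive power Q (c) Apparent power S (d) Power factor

Step 1 — Angular frequency: ω = 2π·f = 2π·1e+04 = 6.283e+04 rad/s.
Step 2 — Component impedances:
  R1: Z = R = 45.1 Ω
  L: Z = jωL = j·6.283e+04·0.00119 = 0 + j74.77 Ω
  C: Z = 1/(jωC) = -j/(ω·C) = 0 - j0.3386 Ω
Step 3 — Parallel branch: L || C = 1/(1/L + 1/C) = 0 - j0.3402 Ω.
Step 4 — Series with R1: Z_total = R1 + (L || C) = 45.1 - j0.3402 Ω = 45.1∠-0.4° Ω.
Step 5 — Source phasor: V = 5.44∠-45.0° V = 3.847 - j3.847 V.
Step 6 — Current: I = V / Z = 0.08593 - j0.08464 A = 0.1206∠-44.6° A.
Step 7 — Complex power: S = V·I* = 0.6561 - j0.004949 VA.
Step 8 — Real power: P = Re(S) = 0.6561 W.
Step 9 — Reactive power: Q = Im(S) = -0.004949 VAR.
Step 10 — Apparent power: |S| = 0.6562 VA.
Step 11 — Power factor: PF = P/|S| = 1 (leading).

(a) P = 0.6561 W  (b) Q = -0.004949 VAR  (c) S = 0.6562 VA  (d) PF = 1 (leading)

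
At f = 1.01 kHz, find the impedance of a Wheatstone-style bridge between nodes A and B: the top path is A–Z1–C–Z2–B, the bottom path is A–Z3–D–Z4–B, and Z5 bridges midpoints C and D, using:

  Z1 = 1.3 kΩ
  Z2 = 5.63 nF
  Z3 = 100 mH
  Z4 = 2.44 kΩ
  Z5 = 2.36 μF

Step 1 — Angular frequency: ω = 2π·f = 2π·1010 = 6346 rad/s.
Step 2 — Component impedances:
  Z1: Z = R = 1300 Ω
  Z2: Z = 1/(jωC) = -j/(ω·C) = 0 - j2.799e+04 Ω
  Z3: Z = jωL = j·6346·0.1 = 0 + j634.6 Ω
  Z4: Z = R = 2440 Ω
  Z5: Z = 1/(jωC) = -j/(ω·C) = 0 - j66.77 Ω
Step 3 — Bridge requires nodal analysis (the Z5 bridge couples midpoints C and D, so the two paths cannot be reduced to a simple series/parallel combination). Setting node B to ground and injecting 1 A at node A, the 3-node admittance system at A, C, D solves to V_A = Z_AB = 2679 + j305.8 Ω = 2697∠6.5° Ω.

Z = 2679 + j305.8 Ω = 2697∠6.5° Ω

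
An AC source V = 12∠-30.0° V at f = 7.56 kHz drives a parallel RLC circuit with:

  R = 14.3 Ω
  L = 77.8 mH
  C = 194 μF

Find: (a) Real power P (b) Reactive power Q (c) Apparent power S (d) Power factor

Step 1 — Angular frequency: ω = 2π·f = 2π·7560 = 4.75e+04 rad/s.
Step 2 — Component impedances:
  R: Z = R = 14.3 Ω
  L: Z = jωL = j·4.75e+04·0.0778 = 0 + j3696 Ω
  C: Z = 1/(jωC) = -j/(ω·C) = 0 - j0.1085 Ω
Step 3 — Parallel combination: 1/Z_total = 1/R + 1/L + 1/C; Z_total = 0.0008235 - j0.1085 Ω = 0.1085∠-89.6° Ω.
Step 4 — Source phasor: V = 12∠-30.0° V = 10.39 - j6 V.
Step 5 — Current: I = V / Z = 56.02 + j95.34 A = 110.6∠59.6° A.
Step 6 — Complex power: S = V·I* = 10.07 - j1327 VA.
Step 7 — Real power: P = Re(S) = 10.07 W.
Step 8 — Reactive power: Q = Im(S) = -1327 VAR.
Step 9 — Apparent power: |S| = 1327 VA.
Step 10 — Power factor: PF = P/|S| = 0.007589 (leading).

(a) P = 10.07 W  (b) Q = -1327 VAR  (c) S = 1327 VA  (d) PF = 0.007589 (leading)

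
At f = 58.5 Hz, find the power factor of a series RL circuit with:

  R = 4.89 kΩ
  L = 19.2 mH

Step 1 — Angular frequency: ω = 2π·f = 2π·58.5 = 367.6 rad/s.
Step 2 — Component impedances:
  R: Z = R = 4890 Ω
  L: Z = jωL = j·367.6·0.0192 = 0 + j7.057 Ω
Step 3 — Series combination: Z_total = R + L = 4890 + j7.057 Ω = 4890∠0.1° Ω.
Step 4 — Power factor: PF = cos(φ) = Re(Z)/|Z| = 4890/4890 = 1.
Step 5 — Type: Im(Z) = 7.057 ⇒ lagging (phase φ = 0.1°).

PF = 1 (lagging, φ = 0.1°)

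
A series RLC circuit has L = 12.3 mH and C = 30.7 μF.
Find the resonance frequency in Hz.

Step 1 — Resonance condition Im(Z)=0 gives ω₀ = 1/√(LC).
Step 2 — ω₀ = 1/√(0.0123·3.07e-05) = 1627 rad/s.
Step 3 — f₀ = ω₀/(2π) = 259 Hz.

f₀ = 259 Hz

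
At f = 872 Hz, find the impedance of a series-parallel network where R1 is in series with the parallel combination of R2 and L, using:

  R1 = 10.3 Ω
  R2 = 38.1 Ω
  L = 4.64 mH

Step 1 — Angular frequency: ω = 2π·f = 2π·872 = 5479 rad/s.
Step 2 — Component impedances:
  R1: Z = R = 10.3 Ω
  R2: Z = R = 38.1 Ω
  L: Z = jωL = j·5479·0.00464 = 0 + j25.42 Ω
Step 3 — Parallel branch: R2 || L = 1/(1/R2 + 1/L) = 11.74 + j17.59 Ω.
Step 4 — Series with R1: Z_total = R1 + (R2 || L) = 22.04 + j17.59 Ω = 28.2∠38.6° Ω.

Z = 22.04 + j17.59 Ω = 28.2∠38.6° Ω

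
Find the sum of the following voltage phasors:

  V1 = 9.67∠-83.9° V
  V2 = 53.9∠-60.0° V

Step 1 — Convert each phasor to rectangular form:
  V1 = 9.67·(cos(-83.9°) + j·sin(-83.9°)) = 1.028 - j9.615 V
  V2 = 53.9·(cos(-60.0°) + j·sin(-60.0°)) = 26.95 - j46.68 V
Step 2 — Sum components: V_total = 27.98 - j56.29 V.
Step 3 — Convert to polar: |V_total| = 62.86 V, ∠V_total = -63.6°.

V_total = 62.86∠-63.6° V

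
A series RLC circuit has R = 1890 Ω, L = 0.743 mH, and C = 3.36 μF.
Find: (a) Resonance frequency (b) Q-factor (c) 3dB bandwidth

Step 1 — Resonance: ω₀ = 1/√(LC) = 1/√(0.000743·3.36e-06) = 2.001e+04 rad/s.
Step 2 — f₀ = ω₀/(2π) = 3185 Hz.
Step 3 — Series Q: Q = ω₀L/R = 2.001e+04·0.000743/1890 = 0.007868.
Step 4 — Bandwidth: Δω = ω₀/Q = 2.544e+06 rad/s; BW = Δω/(2π) = 4.048e+05 Hz.

(a) f₀ = 3185 Hz  (b) Q = 0.007868  (c) BW = 4.048e+05 Hz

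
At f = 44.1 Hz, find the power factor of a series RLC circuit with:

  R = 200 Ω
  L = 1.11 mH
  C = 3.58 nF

Step 1 — Angular frequency: ω = 2π·f = 2π·44.1 = 277.1 rad/s.
Step 2 — Component impedances:
  R: Z = R = 200 Ω
  L: Z = jωL = j·277.1·0.00111 = 0 + j0.3076 Ω
  C: Z = 1/(jωC) = -j/(ω·C) = 0 - j1.008e+06 Ω
Step 3 — Series combination: Z_total = R + L + C = 200 - j1.008e+06 Ω = 1.008e+06∠-90.0° Ω.
Step 4 — Power factor: PF = cos(φ) = Re(Z)/|Z| = 200/1.008e+06 = 0.0001984.
Step 5 — Type: Im(Z) = -1.008e+06 ⇒ leading (phase φ = -90.0°).

PF = 0.0001984 (leading, φ = -90.0°)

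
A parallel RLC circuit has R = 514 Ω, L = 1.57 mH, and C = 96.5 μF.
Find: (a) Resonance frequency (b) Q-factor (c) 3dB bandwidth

Step 1 — Resonance: ω₀ = 1/√(LC) = 1/√(0.00157·9.65e-05) = 2569 rad/s.
Step 2 — f₀ = ω₀/(2π) = 408.9 Hz.
Step 3 — Parallel Q: Q = R/(ω₀L) = 514/(2569·0.00157) = 127.4.
Step 4 — Bandwidth: Δω = ω₀/Q = 20.16 rad/s; BW = Δω/(2π) = 3.209 Hz.

(a) f₀ = 408.9 Hz  (b) Q = 127.4  (c) BW = 3.209 Hz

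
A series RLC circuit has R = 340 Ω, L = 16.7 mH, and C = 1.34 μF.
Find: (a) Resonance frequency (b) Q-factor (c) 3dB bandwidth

Step 1 — Resonance: ω₀ = 1/√(LC) = 1/√(0.0167·1.34e-06) = 6685 rad/s.
Step 2 — f₀ = ω₀/(2π) = 1064 Hz.
Step 3 — Series Q: Q = ω₀L/R = 6685·0.0167/340 = 0.3283.
Step 4 — Bandwidth: Δω = ω₀/Q = 2.036e+04 rad/s; BW = Δω/(2π) = 3240 Hz.

(a) f₀ = 1064 Hz  (b) Q = 0.3283  (c) BW = 3240 Hz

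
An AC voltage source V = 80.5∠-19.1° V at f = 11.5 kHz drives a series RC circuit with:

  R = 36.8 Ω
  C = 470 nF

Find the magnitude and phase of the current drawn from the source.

Step 1 — Angular frequency: ω = 2π·f = 2π·1.15e+04 = 7.226e+04 rad/s.
Step 2 — Component impedances:
  R: Z = R = 36.8 Ω
  C: Z = 1/(jωC) = -j/(ω·C) = 0 - j29.45 Ω
Step 3 — Series combination: Z_total = R + C = 36.8 - j29.45 Ω = 47.13∠-38.7° Ω.
Step 4 — Source phasor: V = 80.5∠-19.1° V = 76.07 - j26.34 V.
Step 5 — Ohm's law: I = V / Z_total = (76.07 - j26.34) / (36.8 - j29.45) = 1.609 + j0.572 A.
Step 6 — Convert to polar: |I| = 1.708 A, ∠I = 19.6°.

I = 1.708∠19.6° A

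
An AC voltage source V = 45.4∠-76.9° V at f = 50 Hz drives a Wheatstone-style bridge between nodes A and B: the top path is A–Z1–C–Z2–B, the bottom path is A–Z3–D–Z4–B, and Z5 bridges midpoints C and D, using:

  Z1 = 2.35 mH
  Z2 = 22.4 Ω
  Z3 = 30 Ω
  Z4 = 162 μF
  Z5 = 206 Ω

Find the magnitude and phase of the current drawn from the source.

Step 1 — Angular frequency: ω = 2π·f = 2π·50 = 314.2 rad/s.
Step 2 — Component impedances:
  Z1: Z = jωL = j·314.2·0.00235 = 0 + j0.7383 Ω
  Z2: Z = R = 22.4 Ω
  Z3: Z = R = 30 Ω
  Z4: Z = 1/(jωC) = -j/(ω·C) = 0 - j19.65 Ω
  Z5: Z = R = 206 Ω
Step 3 — Bridge requires nodal analysis (the Z5 bridge couples midpoints C and D, so the two paths cannot be reduced to a simple series/parallel combination). Setting node B to ground and injecting 1 A at node A, the 3-node admittance system at A, C, D solves to V_A = Z_AB = 13.66 - j3.289 Ω = 14.05∠-13.5° Ω.
Step 4 — Source phasor: V = 45.4∠-76.9° V = 10.29 - j44.22 V.
Step 5 — Ohm's law: I = V / Z_total = (10.29 - j44.22) / (13.66 - j3.289) = 1.448 - j2.888 A.
Step 6 — Convert to polar: |I| = 3.23 A, ∠I = -63.4°.

I = 3.23∠-63.4° A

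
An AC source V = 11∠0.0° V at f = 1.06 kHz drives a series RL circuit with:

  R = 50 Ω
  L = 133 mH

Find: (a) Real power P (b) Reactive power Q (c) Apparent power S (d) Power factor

Step 1 — Angular frequency: ω = 2π·f = 2π·1060 = 6660 rad/s.
Step 2 — Component impedances:
  R: Z = R = 50 Ω
  L: Z = jωL = j·6660·0.133 = 0 + j885.8 Ω
Step 3 — Series combination: Z_total = R + L = 50 + j885.8 Ω = 887.2∠86.8° Ω.
Step 4 — Source phasor: V = 11∠0.0° V = 11 V.
Step 5 — Current: I = V / Z = 0.0006987 - j0.01238 A = 0.0124∠-86.8° A.
Step 6 — Complex power: S = V·I* = 0.007686 + j0.1362 VA.
Step 7 — Real power: P = Re(S) = 0.007686 W.
Step 8 — Reactive power: Q = Im(S) = 0.1362 VAR.
Step 9 — Apparent power: |S| = 0.1364 VA.
Step 10 — Power factor: PF = P/|S| = 0.05636 (lagging).

(a) P = 0.007686 W  (b) Q = 0.1362 VAR  (c) S = 0.1364 VA  (d) PF = 0.05636 (lagging)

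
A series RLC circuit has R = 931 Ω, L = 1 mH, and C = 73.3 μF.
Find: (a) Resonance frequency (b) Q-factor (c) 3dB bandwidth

Step 1 — Resonance condition Im(Z)=0 gives ω₀ = 1/√(LC).
Step 2 — ω₀ = 1/√(0.001·7.33e-05) = 3694 rad/s.
Step 3 — f₀ = ω₀/(2π) = 587.9 Hz.
Step 4 — Series Q: Q = ω₀L/R = 3694·0.001/931 = 0.003967.
Step 5 — 3dB bandwidth: Δω = ω₀/Q = 9.31e+05 rad/s; BW = Δω/(2π) = 1.482e+05 Hz.

(a) f₀ = 587.9 Hz  (b) Q = 0.003967  (c) BW = 1.482e+05 Hz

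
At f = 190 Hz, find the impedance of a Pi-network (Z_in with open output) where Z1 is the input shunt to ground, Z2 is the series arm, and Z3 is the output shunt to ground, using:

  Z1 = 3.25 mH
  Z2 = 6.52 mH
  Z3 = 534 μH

Step 1 — Angular frequency: ω = 2π·f = 2π·190 = 1194 rad/s.
Step 2 — Component impedances:
  Z1: Z = jωL = j·1194·0.00325 = 0 + j3.88 Ω
  Z2: Z = jωL = j·1194·0.00652 = 0 + j7.784 Ω
  Z3: Z = jωL = j·1194·0.000534 = 0 + j0.6375 Ω
Step 3 — With open output, the series arm Z2 and the output shunt Z3 appear in series to ground: Z2 + Z3 = 0 + j8.421 Ω.
Step 4 — Parallel with input shunt Z1: Z_in = Z1 || (Z2 + Z3) = 0 + j2.656 Ω = 2.656∠90.0° Ω.

Z = 0 + j2.656 Ω = 2.656∠90.0° Ω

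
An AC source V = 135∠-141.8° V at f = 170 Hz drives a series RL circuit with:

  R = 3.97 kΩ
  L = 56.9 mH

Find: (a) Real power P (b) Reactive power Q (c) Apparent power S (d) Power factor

Step 1 — Angular frequency: ω = 2π·f = 2π·170 = 1068 rad/s.
Step 2 — Component impedances:
  R: Z = R = 3970 Ω
  L: Z = jωL = j·1068·0.0569 = 0 + j60.78 Ω
Step 3 — Series combination: Z_total = R + L = 3970 + j60.78 Ω = 3970∠0.9° Ω.
Step 4 — Source phasor: V = 135∠-141.8° V = -106.1 - j83.49 V.
Step 5 — Current: I = V / Z = -0.02704 - j0.02062 A = 0.034∠-142.7° A.
Step 6 — Complex power: S = V·I* = 4.59 + j0.07026 VA.
Step 7 — Real power: P = Re(S) = 4.59 W.
Step 8 — Reactive power: Q = Im(S) = 0.07026 VAR.
Step 9 — Apparent power: |S| = 4.59 VA.
Step 10 — Power factor: PF = P/|S| = 0.9999 (lagging).

(a) P = 4.59 W  (b) Q = 0.07026 VAR  (c) S = 4.59 VA  (d) PF = 0.9999 (lagging)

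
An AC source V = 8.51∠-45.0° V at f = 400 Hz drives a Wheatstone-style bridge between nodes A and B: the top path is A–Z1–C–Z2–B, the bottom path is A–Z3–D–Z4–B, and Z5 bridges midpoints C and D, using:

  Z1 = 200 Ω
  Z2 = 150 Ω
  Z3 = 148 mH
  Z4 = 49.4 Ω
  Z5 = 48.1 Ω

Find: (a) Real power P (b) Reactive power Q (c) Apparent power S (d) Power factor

Step 1 — Angular frequency: ω = 2π·f = 2π·400 = 2513 rad/s.
Step 2 — Component impedances:
  Z1: Z = R = 200 Ω
  Z2: Z = R = 150 Ω
  Z3: Z = jωL = j·2513·0.148 = 0 + j372 Ω
  Z4: Z = R = 49.4 Ω
  Z5: Z = R = 48.1 Ω
Step 3 — Bridge requires nodal analysis (the Z5 bridge couples midpoints C and D, so the two paths cannot be reduced to a simple series/parallel combination). Setting node B to ground and injecting 1 A at node A, the 3-node admittance system at A, C, D solves to V_A = Z_AB = 194.9 + j99.98 Ω = 219.1∠27.2° Ω.
Step 4 — Source phasor: V = 8.51∠-45.0° V = 6.017 - j6.017 V.
Step 5 — Current: I = V / Z = 0.0119 - j0.03698 A = 0.03885∠-72.2° A.
Step 6 — Complex power: S = V·I* = 0.2942 + j0.1509 VA.
Step 7 — Real power: P = Re(S) = 0.2942 W.
Step 8 — Reactive power: Q = Im(S) = 0.1509 VAR.
Step 9 — Apparent power: |S| = 0.3306 VA.
Step 10 — Power factor: PF = P/|S| = 0.8898 (lagging).

(a) P = 0.2942 W  (b) Q = 0.1509 VAR  (c) S = 0.3306 VA  (d) PF = 0.8898 (lagging)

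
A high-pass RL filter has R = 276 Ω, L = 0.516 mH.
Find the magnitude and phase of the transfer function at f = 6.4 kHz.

Step 1 — Angular frequency: ω = 2π·6400 = 4.021e+04 rad/s.
Step 2 — Transfer function: H(jω) = jωL/(R + jωL).
Step 3 — Numerator jωL = j·20.75; denominator R + jωL = 276 + j20.75.
Step 4 — H = 0.00562 + j0.07476.
Step 5 — Magnitude: |H| = 0.07497 (-22.5 dB); phase: φ = 85.7°.

|H| = 0.07497 (-22.5 dB), φ = 85.7°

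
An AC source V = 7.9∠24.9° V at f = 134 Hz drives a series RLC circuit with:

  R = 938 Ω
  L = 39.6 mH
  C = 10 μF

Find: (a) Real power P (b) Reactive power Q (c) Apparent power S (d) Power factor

Step 1 — Angular frequency: ω = 2π·f = 2π·134 = 841.9 rad/s.
Step 2 — Component impedances:
  R: Z = R = 938 Ω
  L: Z = jωL = j·841.9·0.0396 = 0 + j33.34 Ω
  C: Z = 1/(jωC) = -j/(ω·C) = 0 - j118.8 Ω
Step 3 — Series combination: Z_total = R + L + C = 938 - j85.43 Ω = 941.9∠-5.2° Ω.
Step 4 — Source phasor: V = 7.9∠24.9° V = 7.166 + j3.326 V.
Step 5 — Current: I = V / Z = 0.007256 + j0.004207 A = 0.008387∠30.1° A.
Step 6 — Complex power: S = V·I* = 0.06599 - j0.00601 VA.
Step 7 — Real power: P = Re(S) = 0.06599 W.
Step 8 — Reactive power: Q = Im(S) = -0.00601 VAR.
Step 9 — Apparent power: |S| = 0.06626 VA.
Step 10 — Power factor: PF = P/|S| = 0.9959 (leading).

(a) P = 0.06599 W  (b) Q = -0.00601 VAR  (c) S = 0.06626 VA  (d) PF = 0.9959 (leading)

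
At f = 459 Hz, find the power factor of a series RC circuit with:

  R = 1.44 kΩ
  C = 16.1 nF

Step 1 — Angular frequency: ω = 2π·f = 2π·459 = 2884 rad/s.
Step 2 — Component impedances:
  R: Z = R = 1440 Ω
  C: Z = 1/(jωC) = -j/(ω·C) = 0 - j2.154e+04 Ω
Step 3 — Series combination: Z_total = R + C = 1440 - j2.154e+04 Ω = 2.158e+04∠-86.2° Ω.
Step 4 — Power factor: PF = cos(φ) = Re(Z)/|Z| = 1440/21585 = 0.06671.
Step 5 — Type: Im(Z) = -2.154e+04 ⇒ leading (phase φ = -86.2°).

PF = 0.06671 (leading, φ = -86.2°)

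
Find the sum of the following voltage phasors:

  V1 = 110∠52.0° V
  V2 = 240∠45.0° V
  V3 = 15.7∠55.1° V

Step 1 — Convert each phasor to rectangular form:
  V1 = 110·(cos(52.0°) + j·sin(52.0°)) = 67.72 + j86.68 V
  V2 = 240·(cos(45.0°) + j·sin(45.0°)) = 169.7 + j169.7 V
  V3 = 15.7·(cos(55.1°) + j·sin(55.1°)) = 8.983 + j12.88 V
Step 2 — Sum components: V_total = 246.4 + j269.3 V.
Step 3 — Convert to polar: |V_total| = 365 V, ∠V_total = 47.5°.

V_total = 365∠47.5° V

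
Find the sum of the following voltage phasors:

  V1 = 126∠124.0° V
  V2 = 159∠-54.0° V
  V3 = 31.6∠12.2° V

Step 1 — Convert each phasor to rectangular form:
  V1 = 126·(cos(124.0°) + j·sin(124.0°)) = -70.46 + j104.5 V
  V2 = 159·(cos(-54.0°) + j·sin(-54.0°)) = 93.46 - j128.6 V
  V3 = 31.6·(cos(12.2°) + j·sin(12.2°)) = 30.89 + j6.678 V
Step 2 — Sum components: V_total = 53.89 - j17.5 V.
Step 3 — Convert to polar: |V_total| = 56.66 V, ∠V_total = -18.0°.

V_total = 56.66∠-18.0° V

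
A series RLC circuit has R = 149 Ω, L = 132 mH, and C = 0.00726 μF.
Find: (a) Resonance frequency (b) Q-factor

Step 1 — Resonance condition Im(Z)=0 gives ω₀ = 1/√(LC).
Step 2 — ω₀ = 1/√(0.132·7.26e-09) = 3.23e+04 rad/s.
Step 3 — f₀ = ω₀/(2π) = 5141 Hz.
Step 4 — Series Q: Q = ω₀L/R = 3.23e+04·0.132/149 = 28.62.

(a) f₀ = 5141 Hz  (b) Q = 28.62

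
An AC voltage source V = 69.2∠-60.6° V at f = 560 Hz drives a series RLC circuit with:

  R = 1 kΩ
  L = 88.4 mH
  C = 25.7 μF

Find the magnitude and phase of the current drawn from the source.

Step 1 — Angular frequency: ω = 2π·f = 2π·560 = 3519 rad/s.
Step 2 — Component impedances:
  R: Z = R = 1000 Ω
  L: Z = jωL = j·3519·0.0884 = 0 + j311 Ω
  C: Z = 1/(jωC) = -j/(ω·C) = 0 - j11.06 Ω
Step 3 — Series combination: Z_total = R + L + C = 1000 + j300 Ω = 1044∠16.7° Ω.
Step 4 — Source phasor: V = 69.2∠-60.6° V = 33.97 - j60.29 V.
Step 5 — Ohm's law: I = V / Z_total = (33.97 - j60.29) / (1000 + j300) = 0.01457 - j0.06466 A.
Step 6 — Convert to polar: |I| = 0.06628 A, ∠I = -77.3°.

I = 0.06628∠-77.3° A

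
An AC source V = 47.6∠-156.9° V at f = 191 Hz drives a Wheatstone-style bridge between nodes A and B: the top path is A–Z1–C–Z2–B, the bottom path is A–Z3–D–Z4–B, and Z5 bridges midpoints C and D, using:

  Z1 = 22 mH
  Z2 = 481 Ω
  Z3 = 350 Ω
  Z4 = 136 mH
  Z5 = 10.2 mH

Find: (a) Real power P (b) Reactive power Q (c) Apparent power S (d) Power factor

Step 1 — Angular frequency: ω = 2π·f = 2π·191 = 1200 rad/s.
Step 2 — Component impedances:
  Z1: Z = jωL = j·1200·0.022 = 0 + j26.4 Ω
  Z2: Z = R = 481 Ω
  Z3: Z = R = 350 Ω
  Z4: Z = jωL = j·1200·0.136 = 0 + j163.2 Ω
  Z5: Z = jωL = j·1200·0.0102 = 0 + j12.24 Ω
Step 3 — Bridge requires nodal analysis (the Z5 bridge couples midpoints C and D, so the two paths cannot be reduced to a simple series/parallel combination). Setting node B to ground and injecting 1 A at node A, the 3-node admittance system at A, C, D solves to V_A = Z_AB = 60.25 + j180 Ω = 189.8∠71.5° Ω.
Step 4 — Source phasor: V = 47.6∠-156.9° V = -43.78 - j18.68 V.
Step 5 — Current: I = V / Z = -0.1665 + j0.1875 A = 0.2508∠131.6° A.
Step 6 — Complex power: S = V·I* = 3.789 + j11.32 VA.
Step 7 — Real power: P = Re(S) = 3.789 W.
Step 8 — Reactive power: Q = Im(S) = 11.32 VAR.
Step 9 — Apparent power: |S| = 11.94 VA.
Step 10 — Power factor: PF = P/|S| = 0.3174 (lagging).

(a) P = 3.789 W  (b) Q = 11.32 VAR  (c) S = 11.94 VA  (d) PF = 0.3174 (lagging)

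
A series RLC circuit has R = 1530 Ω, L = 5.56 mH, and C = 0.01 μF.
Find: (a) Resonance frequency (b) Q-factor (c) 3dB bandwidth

Step 1 — Resonance: ω₀ = 1/√(LC) = 1/√(0.00556·1e-08) = 1.341e+05 rad/s.
Step 2 — f₀ = ω₀/(2π) = 2.134e+04 Hz.
Step 3 — Series Q: Q = ω₀L/R = 1.341e+05·0.00556/1530 = 0.4874.
Step 4 — Bandwidth: Δω = ω₀/Q = 2.752e+05 rad/s; BW = Δω/(2π) = 4.38e+04 Hz.

(a) f₀ = 2.134e+04 Hz  (b) Q = 0.4874  (c) BW = 4.38e+04 Hz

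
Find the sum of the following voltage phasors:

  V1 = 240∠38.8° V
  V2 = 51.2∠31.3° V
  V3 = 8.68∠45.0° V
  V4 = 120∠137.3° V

Step 1 — Convert each phasor to rectangular form:
  V1 = 240·(cos(38.8°) + j·sin(38.8°)) = 187 + j150.4 V
  V2 = 51.2·(cos(31.3°) + j·sin(31.3°)) = 43.75 + j26.6 V
  V3 = 8.68·(cos(45.0°) + j·sin(45.0°)) = 6.138 + j6.138 V
  V4 = 120·(cos(137.3°) + j·sin(137.3°)) = -88.19 + j81.38 V
Step 2 — Sum components: V_total = 148.7 + j264.5 V.
Step 3 — Convert to polar: |V_total| = 303.5 V, ∠V_total = 60.6°.

V_total = 303.5∠60.6° V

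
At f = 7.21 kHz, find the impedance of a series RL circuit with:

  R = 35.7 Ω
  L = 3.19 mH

Step 1 — Angular frequency: ω = 2π·f = 2π·7210 = 4.53e+04 rad/s.
Step 2 — Component impedances:
  R: Z = R = 35.7 Ω
  L: Z = jωL = j·4.53e+04·0.00319 = 0 + j144.5 Ω
Step 3 — Series combination: Z_total = R + L = 35.7 + j144.5 Ω = 148.9∠76.1° Ω.

Z = 35.7 + j144.5 Ω = 148.9∠76.1° Ω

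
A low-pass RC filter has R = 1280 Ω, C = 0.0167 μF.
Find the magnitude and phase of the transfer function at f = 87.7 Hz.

Step 1 — Angular frequency: ω = 2π·87.7 = 551 rad/s.
Step 2 — Transfer function: H(jω) = 1/(1 + jωRC).
Step 3 — Denominator: 1 + jωRC = 1 + j·551·1280·1.67e-08 = 1 + j0.01178.
Step 4 — H = 0.9999 - j0.01178.
Step 5 — Magnitude: |H| = 0.9999 (-0.0 dB); phase: φ = -0.7°.

|H| = 0.9999 (-0.0 dB), φ = -0.7°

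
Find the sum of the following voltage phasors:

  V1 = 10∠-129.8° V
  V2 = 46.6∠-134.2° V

Step 1 — Convert each phasor to rectangular form:
  V1 = 10·(cos(-129.8°) + j·sin(-129.8°)) = -6.401 - j7.683 V
  V2 = 46.6·(cos(-134.2°) + j·sin(-134.2°)) = -32.49 - j33.41 V
Step 2 — Sum components: V_total = -38.89 - j41.09 V.
Step 3 — Convert to polar: |V_total| = 56.58 V, ∠V_total = -133.4°.

V_total = 56.58∠-133.4° V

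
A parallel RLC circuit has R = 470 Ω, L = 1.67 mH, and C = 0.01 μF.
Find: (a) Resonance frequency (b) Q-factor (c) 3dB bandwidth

Step 1 — Resonance: ω₀ = 1/√(LC) = 1/√(0.00167·1e-08) = 2.447e+05 rad/s.
Step 2 — f₀ = ω₀/(2π) = 3.895e+04 Hz.
Step 3 — Parallel Q: Q = R/(ω₀L) = 470/(2.447e+05·0.00167) = 1.15.
Step 4 — Bandwidth: Δω = ω₀/Q = 2.128e+05 rad/s; BW = Δω/(2π) = 3.386e+04 Hz.

(a) f₀ = 3.895e+04 Hz  (b) Q = 1.15  (c) BW = 3.386e+04 Hz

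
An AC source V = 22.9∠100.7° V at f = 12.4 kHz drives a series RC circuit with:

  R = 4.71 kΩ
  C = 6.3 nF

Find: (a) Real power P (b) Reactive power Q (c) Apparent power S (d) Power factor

Step 1 — Angular frequency: ω = 2π·f = 2π·1.24e+04 = 7.791e+04 rad/s.
Step 2 — Component impedances:
  R: Z = R = 4710 Ω
  C: Z = 1/(jωC) = -j/(ω·C) = 0 - j2037 Ω
Step 3 — Series combination: Z_total = R + C = 4710 - j2037 Ω = 5132∠-23.4° Ω.
Step 4 — Source phasor: V = 22.9∠100.7° V = -4.252 + j22.5 V.
Step 5 — Current: I = V / Z = -0.002501 + j0.003696 A = 0.004462∠124.1° A.
Step 6 — Complex power: S = V·I* = 0.09379 - j0.04057 VA.
Step 7 — Real power: P = Re(S) = 0.09379 W.
Step 8 — Reactive power: Q = Im(S) = -0.04057 VAR.
Step 9 — Apparent power: |S| = 0.1022 VA.
Step 10 — Power factor: PF = P/|S| = 0.9178 (leading).

(a) P = 0.09379 W  (b) Q = -0.04057 VAR  (c) S = 0.1022 VA  (d) PF = 0.9178 (leading)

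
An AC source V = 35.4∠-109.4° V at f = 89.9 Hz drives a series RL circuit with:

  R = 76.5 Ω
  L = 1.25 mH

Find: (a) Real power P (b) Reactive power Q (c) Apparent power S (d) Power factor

Step 1 — Angular frequency: ω = 2π·f = 2π·89.9 = 564.9 rad/s.
Step 2 — Component impedances:
  R: Z = R = 76.5 Ω
  L: Z = jωL = j·564.9·0.00125 = 0 + j0.7061 Ω
Step 3 — Series combination: Z_total = R + L = 76.5 + j0.7061 Ω = 76.5∠0.5° Ω.
Step 4 — Source phasor: V = 35.4∠-109.4° V = -11.76 - j33.39 V.
Step 5 — Current: I = V / Z = -0.1577 - j0.435 A = 0.4627∠-109.9° A.
Step 6 — Complex power: S = V·I* = 16.38 + j0.1512 VA.
Step 7 — Real power: P = Re(S) = 16.38 W.
Step 8 — Reactive power: Q = Im(S) = 0.1512 VAR.
Step 9 — Apparent power: |S| = 16.38 VA.
Step 10 — Power factor: PF = P/|S| = 1 (lagging).

(a) P = 16.38 W  (b) Q = 0.1512 VAR  (c) S = 16.38 VA  (d) PF = 1 (lagging)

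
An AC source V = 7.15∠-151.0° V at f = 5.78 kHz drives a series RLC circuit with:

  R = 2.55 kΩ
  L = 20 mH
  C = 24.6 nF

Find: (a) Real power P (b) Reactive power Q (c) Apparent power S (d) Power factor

Step 1 — Angular frequency: ω = 2π·f = 2π·5780 = 3.632e+04 rad/s.
Step 2 — Component impedances:
  R: Z = R = 2550 Ω
  L: Z = jωL = j·3.632e+04·0.02 = 0 + j726.3 Ω
  C: Z = 1/(jωC) = -j/(ω·C) = 0 - j1119 Ω
Step 3 — Series combination: Z_total = R + L + C = 2550 - j393 Ω = 2580∠-8.8° Ω.
Step 4 — Source phasor: V = 7.15∠-151.0° V = -6.254 - j3.466 V.
Step 5 — Current: I = V / Z = -0.002191 - j0.001697 A = 0.002771∠-142.2° A.
Step 6 — Complex power: S = V·I* = 0.01958 - j0.003018 VA.
Step 7 — Real power: P = Re(S) = 0.01958 W.
Step 8 — Reactive power: Q = Im(S) = -0.003018 VAR.
Step 9 — Apparent power: |S| = 0.01981 VA.
Step 10 — Power factor: PF = P/|S| = 0.9883 (leading).

(a) P = 0.01958 W  (b) Q = -0.003018 VAR  (c) S = 0.01981 VA  (d) PF = 0.9883 (leading)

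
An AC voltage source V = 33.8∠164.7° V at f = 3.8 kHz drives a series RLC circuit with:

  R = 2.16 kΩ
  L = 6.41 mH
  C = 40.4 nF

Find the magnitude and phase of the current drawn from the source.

Step 1 — Angular frequency: ω = 2π·f = 2π·3800 = 2.388e+04 rad/s.
Step 2 — Component impedances:
  R: Z = R = 2160 Ω
  L: Z = jωL = j·2.388e+04·0.00641 = 0 + j153 Ω
  C: Z = 1/(jωC) = -j/(ω·C) = 0 - j1037 Ω
Step 3 — Series combination: Z_total = R + L + C = 2160 - j883.7 Ω = 2334∠-22.2° Ω.
Step 4 — Source phasor: V = 33.8∠164.7° V = -32.6 + j8.919 V.
Step 5 — Ohm's law: I = V / Z_total = (-32.6 + j8.919) / (2160 - j883.7) = -0.01438 - j0.001752 A.
Step 6 — Convert to polar: |I| = 0.01448 A, ∠I = -173.1°.

I = 0.01448∠-173.1° A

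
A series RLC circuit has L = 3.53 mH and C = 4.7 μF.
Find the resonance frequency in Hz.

Step 1 — Resonance condition Im(Z)=0 gives ω₀ = 1/√(LC).
Step 2 — ω₀ = 1/√(0.00353·4.7e-06) = 7764 rad/s.
Step 3 — f₀ = ω₀/(2π) = 1236 Hz.

f₀ = 1236 Hz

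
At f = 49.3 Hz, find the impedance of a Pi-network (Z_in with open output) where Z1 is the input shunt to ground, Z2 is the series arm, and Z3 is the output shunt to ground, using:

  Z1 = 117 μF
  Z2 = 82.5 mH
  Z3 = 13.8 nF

Step 1 — Angular frequency: ω = 2π·f = 2π·49.3 = 309.8 rad/s.
Step 2 — Component impedances:
  Z1: Z = 1/(jωC) = -j/(ω·C) = 0 - j27.59 Ω
  Z2: Z = jωL = j·309.8·0.0825 = 0 + j25.56 Ω
  Z3: Z = 1/(jωC) = -j/(ω·C) = 0 - j2.339e+05 Ω
Step 3 — With open output, the series arm Z2 and the output shunt Z3 appear in series to ground: Z2 + Z3 = 0 - j2.339e+05 Ω.
Step 4 — Parallel with input shunt Z1: Z_in = Z1 || (Z2 + Z3) = 0 - j27.59 Ω = 27.59∠-90.0° Ω.

Z = 0 - j27.59 Ω = 27.59∠-90.0° Ω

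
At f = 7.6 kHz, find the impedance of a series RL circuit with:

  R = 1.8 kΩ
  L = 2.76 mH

Step 1 — Angular frequency: ω = 2π·f = 2π·7600 = 4.775e+04 rad/s.
Step 2 — Component impedances:
  R: Z = R = 1800 Ω
  L: Z = jωL = j·4.775e+04·0.00276 = 0 + j131.8 Ω
Step 3 — Series combination: Z_total = R + L = 1800 + j131.8 Ω = 1805∠4.2° Ω.

Z = 1800 + j131.8 Ω = 1805∠4.2° Ω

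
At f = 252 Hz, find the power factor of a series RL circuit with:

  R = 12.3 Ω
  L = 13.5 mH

Step 1 — Angular frequency: ω = 2π·f = 2π·252 = 1583 rad/s.
Step 2 — Component impedances:
  R: Z = R = 12.3 Ω
  L: Z = jωL = j·1583·0.0135 = 0 + j21.38 Ω
Step 3 — Series combination: Z_total = R + L = 12.3 + j21.38 Ω = 24.66∠60.1° Ω.
Step 4 — Power factor: PF = cos(φ) = Re(Z)/|Z| = 12.3/24.662 = 0.4987.
Step 5 — Type: Im(Z) = 21.38 ⇒ lagging (phase φ = 60.1°).

PF = 0.4987 (lagging, φ = 60.1°)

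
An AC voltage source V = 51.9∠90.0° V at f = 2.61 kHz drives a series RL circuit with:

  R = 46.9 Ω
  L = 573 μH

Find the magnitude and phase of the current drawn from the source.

Step 1 — Angular frequency: ω = 2π·f = 2π·2610 = 1.64e+04 rad/s.
Step 2 — Component impedances:
  R: Z = R = 46.9 Ω
  L: Z = jωL = j·1.64e+04·0.000573 = 0 + j9.397 Ω
Step 3 — Series combination: Z_total = R + L = 46.9 + j9.397 Ω = 47.83∠11.3° Ω.
Step 4 — Source phasor: V = 51.9∠90.0° V = 0 + j51.9 V.
Step 5 — Ohm's law: I = V / Z_total = (0 + j51.9) / (46.9 + j9.397) = 0.2132 + j1.064 A.
Step 6 — Convert to polar: |I| = 1.085 A, ∠I = 78.7°.

I = 1.085∠78.7° A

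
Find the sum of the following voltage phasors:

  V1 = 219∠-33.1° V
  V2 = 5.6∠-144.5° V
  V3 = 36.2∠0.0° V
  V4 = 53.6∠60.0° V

Step 1 — Convert each phasor to rectangular form:
  V1 = 219·(cos(-33.1°) + j·sin(-33.1°)) = 183.5 - j119.6 V
  V2 = 5.6·(cos(-144.5°) + j·sin(-144.5°)) = -4.559 - j3.252 V
  V3 = 36.2·(cos(0.0°) + j·sin(0.0°)) = 36.2 V
  V4 = 53.6·(cos(60.0°) + j·sin(60.0°)) = 26.8 + j46.42 V
Step 2 — Sum components: V_total = 241.9 - j76.43 V.
Step 3 — Convert to polar: |V_total| = 253.7 V, ∠V_total = -17.5°.

V_total = 253.7∠-17.5° V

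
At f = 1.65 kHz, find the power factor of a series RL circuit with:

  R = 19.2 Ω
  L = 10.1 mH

Step 1 — Angular frequency: ω = 2π·f = 2π·1650 = 1.037e+04 rad/s.
Step 2 — Component impedances:
  R: Z = R = 19.2 Ω
  L: Z = jωL = j·1.037e+04·0.0101 = 0 + j104.7 Ω
Step 3 — Series combination: Z_total = R + L = 19.2 + j104.7 Ω = 106.5∠79.6° Ω.
Step 4 — Power factor: PF = cos(φ) = Re(Z)/|Z| = 19.2/106.455 = 0.1804.
Step 5 — Type: Im(Z) = 104.7 ⇒ lagging (phase φ = 79.6°).

PF = 0.1804 (lagging, φ = 79.6°)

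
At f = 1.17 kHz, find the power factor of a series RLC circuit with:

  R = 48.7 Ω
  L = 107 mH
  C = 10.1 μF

Step 1 — Angular frequency: ω = 2π·f = 2π·1170 = 7351 rad/s.
Step 2 — Component impedances:
  R: Z = R = 48.7 Ω
  L: Z = jωL = j·7351·0.107 = 0 + j786.6 Ω
  C: Z = 1/(jωC) = -j/(ω·C) = 0 - j13.47 Ω
Step 3 — Series combination: Z_total = R + L + C = 48.7 + j773.1 Ω = 774.7∠86.4° Ω.
Step 4 — Power factor: PF = cos(φ) = Re(Z)/|Z| = 48.7/774.66 = 0.06287.
Step 5 — Type: Im(Z) = 773.1 ⇒ lagging (phase φ = 86.4°).

PF = 0.06287 (lagging, φ = 86.4°)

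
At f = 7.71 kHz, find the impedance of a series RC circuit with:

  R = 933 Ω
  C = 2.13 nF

Step 1 — Angular frequency: ω = 2π·f = 2π·7710 = 4.844e+04 rad/s.
Step 2 — Component impedances:
  R: Z = R = 933 Ω
  C: Z = 1/(jωC) = -j/(ω·C) = 0 - j9691 Ω
Step 3 — Series combination: Z_total = R + C = 933 - j9691 Ω = 9736∠-84.5° Ω.

Z = 933 - j9691 Ω = 9736∠-84.5° Ω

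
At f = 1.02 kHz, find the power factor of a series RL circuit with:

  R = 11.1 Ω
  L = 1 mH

Step 1 — Angular frequency: ω = 2π·f = 2π·1020 = 6409 rad/s.
Step 2 — Component impedances:
  R: Z = R = 11.1 Ω
  L: Z = jωL = j·6409·0.001 = 0 + j6.409 Ω
Step 3 — Series combination: Z_total = R + L = 11.1 + j6.409 Ω = 12.82∠30.0° Ω.
Step 4 — Power factor: PF = cos(φ) = Re(Z)/|Z| = 11.1/12.817 = 0.866.
Step 5 — Type: Im(Z) = 6.409 ⇒ lagging (phase φ = 30.0°).

PF = 0.866 (lagging, φ = 30.0°)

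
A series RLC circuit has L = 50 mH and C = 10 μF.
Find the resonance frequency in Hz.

Step 1 — Resonance condition Im(Z)=0 gives ω₀ = 1/√(LC).
Step 2 — ω₀ = 1/√(0.05·1e-05) = 1414 rad/s.
Step 3 — f₀ = ω₀/(2π) = 225.1 Hz.

f₀ = 225.1 Hz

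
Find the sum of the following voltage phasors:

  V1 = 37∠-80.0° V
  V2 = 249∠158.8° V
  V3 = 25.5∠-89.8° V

Step 1 — Convert each phasor to rectangular form:
  V1 = 37·(cos(-80.0°) + j·sin(-80.0°)) = 6.425 - j36.44 V
  V2 = 249·(cos(158.8°) + j·sin(158.8°)) = -232.1 + j90.04 V
  V3 = 25.5·(cos(-89.8°) + j·sin(-89.8°)) = 0.08901 - j25.5 V
Step 2 — Sum components: V_total = -225.6 + j28.11 V.
Step 3 — Convert to polar: |V_total| = 227.4 V, ∠V_total = 172.9°.

V_total = 227.4∠172.9° V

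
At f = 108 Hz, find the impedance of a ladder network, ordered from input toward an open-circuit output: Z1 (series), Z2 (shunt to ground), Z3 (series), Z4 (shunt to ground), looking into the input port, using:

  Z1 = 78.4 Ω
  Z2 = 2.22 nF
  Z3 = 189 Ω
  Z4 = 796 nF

Step 1 — Angular frequency: ω = 2π·f = 2π·108 = 678.6 rad/s.
Step 2 — Component impedances:
  Z1: Z = R = 78.4 Ω
  Z2: Z = 1/(jωC) = -j/(ω·C) = 0 - j6.638e+05 Ω
  Z3: Z = R = 189 Ω
  Z4: Z = 1/(jωC) = -j/(ω·C) = 0 - j1851 Ω
Step 3 — Ladder network (open output): work backward from the far end, alternating series and parallel combinations. Z_in = 266.4 - j1846 Ω = 1865∠-81.8° Ω.

Z = 266.4 - j1846 Ω = 1865∠-81.8° Ω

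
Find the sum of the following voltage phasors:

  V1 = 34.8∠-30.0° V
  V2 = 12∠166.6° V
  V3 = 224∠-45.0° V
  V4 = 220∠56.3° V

Step 1 — Convert each phasor to rectangular form:
  V1 = 34.8·(cos(-30.0°) + j·sin(-30.0°)) = 30.14 - j17.4 V
  V2 = 12·(cos(166.6°) + j·sin(166.6°)) = -11.67 + j2.781 V
  V3 = 224·(cos(-45.0°) + j·sin(-45.0°)) = 158.4 - j158.4 V
  V4 = 220·(cos(56.3°) + j·sin(56.3°)) = 122.1 + j183 V
Step 2 — Sum components: V_total = 298.9 + j10.02 V.
Step 3 — Convert to polar: |V_total| = 299.1 V, ∠V_total = 1.9°.

V_total = 299.1∠1.9° V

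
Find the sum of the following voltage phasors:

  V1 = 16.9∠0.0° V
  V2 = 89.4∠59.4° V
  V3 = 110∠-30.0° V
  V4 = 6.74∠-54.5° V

Step 1 — Convert each phasor to rectangular form:
  V1 = 16.9·(cos(0.0°) + j·sin(0.0°)) = 16.9 V
  V2 = 89.4·(cos(59.4°) + j·sin(59.4°)) = 45.51 + j76.95 V
  V3 = 110·(cos(-30.0°) + j·sin(-30.0°)) = 95.26 - j55 V
  V4 = 6.74·(cos(-54.5°) + j·sin(-54.5°)) = 3.914 - j5.487 V
Step 2 — Sum components: V_total = 161.6 + j16.46 V.
Step 3 — Convert to polar: |V_total| = 162.4 V, ∠V_total = 5.8°.

V_total = 162.4∠5.8° V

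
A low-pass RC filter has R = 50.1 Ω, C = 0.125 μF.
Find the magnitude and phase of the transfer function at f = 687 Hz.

Step 1 — Angular frequency: ω = 2π·687 = 4317 rad/s.
Step 2 — Transfer function: H(jω) = 1/(1 + jωRC).
Step 3 — Denominator: 1 + jωRC = 1 + j·4317·50.1·1.25e-07 = 1 + j0.02703.
Step 4 — H = 0.9993 - j0.02701.
Step 5 — Magnitude: |H| = 0.9996 (-0.0 dB); phase: φ = -1.5°.

|H| = 0.9996 (-0.0 dB), φ = -1.5°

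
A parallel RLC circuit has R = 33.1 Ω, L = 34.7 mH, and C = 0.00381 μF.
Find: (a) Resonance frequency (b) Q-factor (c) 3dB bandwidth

Step 1 — Resonance: ω₀ = 1/√(LC) = 1/√(0.0347·3.81e-09) = 8.697e+04 rad/s.
Step 2 — f₀ = ω₀/(2π) = 1.384e+04 Hz.
Step 3 — Parallel Q: Q = R/(ω₀L) = 33.1/(8.697e+04·0.0347) = 0.01097.
Step 4 — Bandwidth: Δω = ω₀/Q = 7.93e+06 rad/s; BW = Δω/(2π) = 1.262e+06 Hz.

(a) f₀ = 1.384e+04 Hz  (b) Q = 0.01097  (c) BW = 1.262e+06 Hz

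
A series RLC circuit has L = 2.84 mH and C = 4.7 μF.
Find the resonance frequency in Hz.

Step 1 — Resonance condition Im(Z)=0 gives ω₀ = 1/√(LC).
Step 2 — ω₀ = 1/√(0.00284·4.7e-06) = 8655 rad/s.
Step 3 — f₀ = ω₀/(2π) = 1378 Hz.

f₀ = 1378 Hz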